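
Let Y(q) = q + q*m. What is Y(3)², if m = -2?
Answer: 9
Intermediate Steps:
Y(q) = -q (Y(q) = q + q*(-2) = q - 2*q = -q)
Y(3)² = (-1*3)² = (-3)² = 9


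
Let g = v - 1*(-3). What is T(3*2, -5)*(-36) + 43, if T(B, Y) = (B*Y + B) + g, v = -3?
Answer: 907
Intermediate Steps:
g = 0 (g = -3 - 1*(-3) = -3 + 3 = 0)
T(B, Y) = B + B*Y (T(B, Y) = (B*Y + B) + 0 = (B + B*Y) + 0 = B + B*Y)
T(3*2, -5)*(-36) + 43 = ((3*2)*(1 - 5))*(-36) + 43 = (6*(-4))*(-36) + 43 = -24*(-36) + 43 = 864 + 43 = 907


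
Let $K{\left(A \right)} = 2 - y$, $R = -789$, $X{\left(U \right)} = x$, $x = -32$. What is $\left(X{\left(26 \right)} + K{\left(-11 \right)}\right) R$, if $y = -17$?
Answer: $10257$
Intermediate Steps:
$X{\left(U \right)} = -32$
$K{\left(A \right)} = 19$ ($K{\left(A \right)} = 2 - -17 = 2 + 17 = 19$)
$\left(X{\left(26 \right)} + K{\left(-11 \right)}\right) R = \left(-32 + 19\right) \left(-789\right) = \left(-13\right) \left(-789\right) = 10257$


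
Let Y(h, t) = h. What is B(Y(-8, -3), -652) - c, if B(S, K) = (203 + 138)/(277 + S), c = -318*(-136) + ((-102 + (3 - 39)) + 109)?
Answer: -11625570/269 ≈ -43218.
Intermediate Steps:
c = 43219 (c = 43248 + ((-102 - 36) + 109) = 43248 + (-138 + 109) = 43248 - 29 = 43219)
B(S, K) = 341/(277 + S)
B(Y(-8, -3), -652) - c = 341/(277 - 8) - 1*43219 = 341/269 - 43219 = -11625570/269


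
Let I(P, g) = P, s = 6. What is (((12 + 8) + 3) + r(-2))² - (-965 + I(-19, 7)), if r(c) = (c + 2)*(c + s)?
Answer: 1513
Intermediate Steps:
r(c) = (2 + c)*(6 + c) (r(c) = (c + 2)*(c + 6) = (2 + c)*(6 + c))
(((12 + 8) + 3) + r(-2))² - (-965 + I(-19, 7)) = (((12 + 8) + 3) + (12 + (-2)² + 8*(-2)))² - (-965 - 19) = ((20 + 3) + (12 + 4 - 16))² - 1*(-984) = (23 + 0)² + 984 = 23² + 984 = 529 + 984 = 1513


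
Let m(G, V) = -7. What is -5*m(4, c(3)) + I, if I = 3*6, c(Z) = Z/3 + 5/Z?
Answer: 53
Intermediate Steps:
c(Z) = 5/Z + Z/3 (c(Z) = Z*(1/3) + 5/Z = Z/3 + 5/Z = 5/Z + Z/3)
I = 18
-5*m(4, c(3)) + I = -5*(-7) + 18 = 35 + 18 = 53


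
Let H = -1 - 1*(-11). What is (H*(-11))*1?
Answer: -110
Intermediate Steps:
H = 10 (H = -1 + 11 = 10)
(H*(-11))*1 = (10*(-11))*1 = -110*1 = -110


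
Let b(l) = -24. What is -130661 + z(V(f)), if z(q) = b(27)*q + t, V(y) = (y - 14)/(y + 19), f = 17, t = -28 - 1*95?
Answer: -130786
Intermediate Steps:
t = -123 (t = -28 - 95 = -123)
V(y) = (-14 + y)/(19 + y)
z(q) = -123 - 24*q (z(q) = -24*q - 123 = -123 - 24*q)
-130661 + z(V(f)) = -130661 + (-123 - 24*(-14 + 17)/(19 + 17)) = -130661 + (-123 - 24*3/36) = -130661 + (-123 - 2*3/3) = -130661 + (-123 - 24*1/12) = -130661 + (-123 - 2) = -130661 - 125 = -130786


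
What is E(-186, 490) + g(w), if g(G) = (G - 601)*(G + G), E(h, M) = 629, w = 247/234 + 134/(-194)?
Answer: 290730649/1524258 ≈ 190.74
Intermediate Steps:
w = 637/1746 (w = 247*(1/234) + 134*(-1/194) = 19/18 - 67/97 = 637/1746 ≈ 0.36483)
g(G) = 2*G*(-601 + G) (g(G) = (-601 + G)*(2*G) = 2*G*(-601 + G))
E(-186, 490) + g(w) = 629 + 2*(637/1746)*(-601 + 637/1746) = 629 + 2*(637/1746)*(-1048709/1746) = 629 - 668027633/1524258 = 290730649/1524258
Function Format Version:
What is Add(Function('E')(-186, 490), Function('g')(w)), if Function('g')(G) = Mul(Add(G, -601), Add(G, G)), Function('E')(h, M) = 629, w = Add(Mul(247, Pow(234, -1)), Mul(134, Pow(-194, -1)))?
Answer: Rational(290730649, 1524258) ≈ 190.74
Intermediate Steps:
w = Rational(637, 1746) (w = Add(Mul(247, Rational(1, 234)), Mul(134, Rational(-1, 194))) = Add(Rational(19, 18), Rational(-67, 97)) = Rational(637, 1746) ≈ 0.36483)
Function('g')(G) = Mul(2, G, Add(-601, G)) (Function('g')(G) = Mul(Add(-601, G), Mul(2, G)) = Mul(2, G, Add(-601, G)))
Add(Function('E')(-186, 490), Function('g')(w)) = Add(629, Mul(2, Rational(637, 1746), Add(-601, Rational(637, 1746)))) = Add(629, Mul(2, Rational(637, 1746), Rational(-1048709, 1746))) = Add(629, Rational(-668027633, 1524258)) = Rational(290730649, 1524258)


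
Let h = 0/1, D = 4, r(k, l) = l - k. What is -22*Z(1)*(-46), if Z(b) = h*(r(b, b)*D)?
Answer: 0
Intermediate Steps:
h = 0 (h = 0*1 = 0)
Z(b) = 0 (Z(b) = 0*((b - b)*4) = 0*(0*4) = 0*0 = 0)
-22*Z(1)*(-46) = -22*0*(-46) = 0*(-46) = 0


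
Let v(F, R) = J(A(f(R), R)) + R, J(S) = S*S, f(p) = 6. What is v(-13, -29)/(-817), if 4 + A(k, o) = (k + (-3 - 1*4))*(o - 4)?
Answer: -812/817 ≈ -0.99388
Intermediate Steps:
A(k, o) = -4 + (-7 + k)*(-4 + o) (A(k, o) = -4 + (k + (-3 - 1*4))*(o - 4) = -4 + (k + (-3 - 4))*(-4 + o) = -4 + (k - 7)*(-4 + o) = -4 + (-7 + k)*(-4 + o))
J(S) = S²
v(F, R) = R + R² (v(F, R) = (24 - 7*R - 4*6 + 6*R)² + R = (24 - 7*R - 24 + 6*R)² + R = (-R)² + R = R² + R = R + R²)
v(-13, -29)/(-817) = -29*(1 - 29)/(-817) = -29*(-28)*(-1/817) = 812*(-1/817) = -812/817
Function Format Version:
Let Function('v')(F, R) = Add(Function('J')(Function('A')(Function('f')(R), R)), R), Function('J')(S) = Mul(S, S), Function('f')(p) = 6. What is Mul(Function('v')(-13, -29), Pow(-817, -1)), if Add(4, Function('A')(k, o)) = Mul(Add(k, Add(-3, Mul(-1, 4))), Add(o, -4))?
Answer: Rational(-812, 817) ≈ -0.99388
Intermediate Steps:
Function('A')(k, o) = Add(-4, Mul(Add(-7, k), Add(-4, o))) (Function('A')(k, o) = Add(-4, Mul(Add(k, Add(-3, Mul(-1, 4))), Add(o, -4))) = Add(-4, Mul(Add(k, Add(-3, -4)), Add(-4, o))) = Add(-4, Mul(Add(k, -7), Add(-4, o))) = Add(-4, Mul(Add(-7, k), Add(-4, o))))
Function('J')(S) = Pow(S, 2)
Function('v')(F, R) = Add(R, Pow(R, 2)) (Function('v')(F, R) = Add(Pow(Add(24, Mul(-7, R), Mul(-4, 6), Mul(6, R)), 2), R) = Add(Pow(Add(24, Mul(-7, R), -24, Mul(6, R)), 2), R) = Add(Pow(Mul(-1, R), 2), R) = Add(Pow(R, 2), R) = Add(R, Pow(R, 2)))
Mul(Function('v')(-13, -29), Pow(-817, -1)) = Mul(Mul(-29, Add(1, -29)), Pow(-817, -1)) = Mul(Mul(-29, -28), Rational(-1, 817)) = Mul(812, Rational(-1, 817)) = Rational(-812, 817)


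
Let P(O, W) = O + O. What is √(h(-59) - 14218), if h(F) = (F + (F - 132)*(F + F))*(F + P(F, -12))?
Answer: I*√3993001 ≈ 1998.3*I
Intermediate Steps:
P(O, W) = 2*O
h(F) = 3*F*(F + 2*F*(-132 + F)) (h(F) = (F + (F - 132)*(F + F))*(F + 2*F) = (F + (-132 + F)*(2*F))*(3*F) = (F + 2*F*(-132 + F))*(3*F) = 3*F*(F + 2*F*(-132 + F)))
√(h(-59) - 14218) = √((-59)²*(-789 + 6*(-59)) - 14218) = √(3481*(-789 - 354) - 14218) = √(3481*(-1143) - 14218) = √(-3978783 - 14218) = √(-3993001) = I*√3993001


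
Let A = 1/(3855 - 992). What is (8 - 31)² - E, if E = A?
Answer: 1514526/2863 ≈ 529.00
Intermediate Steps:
A = 1/2863 ≈ 0.00034928
E = 1/2863 ≈ 0.00034928
(8 - 31)² - E = (8 - 31)² - 1*1/2863 = (-23)² - 1/2863 = 529 - 1/2863 = 1514526/2863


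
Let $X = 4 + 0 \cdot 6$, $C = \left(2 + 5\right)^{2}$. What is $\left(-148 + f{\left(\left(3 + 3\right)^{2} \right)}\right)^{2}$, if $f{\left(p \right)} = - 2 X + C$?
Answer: $11449$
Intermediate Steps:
$C = 49$ ($C = 7^{2} = 49$)
$X = 4$ ($X = 4 + 0 = 4$)
$f{\left(p \right)} = 41$ ($f{\left(p \right)} = \left(-2\right) 4 + 49 = -8 + 49 = 41$)
$\left(-148 + f{\left(\left(3 + 3\right)^{2} \right)}\right)^{2} = \left(-148 + 41\right)^{2} = \left(-107\right)^{2} = 11449$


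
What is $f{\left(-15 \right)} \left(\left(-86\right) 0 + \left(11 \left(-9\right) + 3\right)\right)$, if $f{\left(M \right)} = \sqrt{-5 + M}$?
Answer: $- 192 i \sqrt{5} \approx - 429.33 i$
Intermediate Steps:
$f{\left(-15 \right)} \left(\left(-86\right) 0 + \left(11 \left(-9\right) + 3\right)\right) = \sqrt{-5 - 15} \left(\left(-86\right) 0 + \left(11 \left(-9\right) + 3\right)\right) = \sqrt{-20} \left(0 + \left(-99 + 3\right)\right) = 2 i \sqrt{5} \left(0 - 96\right) = 2 i \sqrt{5} \left(-96\right) = - 192 i \sqrt{5}$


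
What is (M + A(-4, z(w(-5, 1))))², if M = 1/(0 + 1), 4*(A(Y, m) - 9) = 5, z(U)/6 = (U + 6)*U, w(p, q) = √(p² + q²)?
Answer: 2025/16 ≈ 126.56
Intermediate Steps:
z(U) = 6*U*(6 + U) (z(U) = 6*((U + 6)*U) = 6*((6 + U)*U) = 6*(U*(6 + U)) = 6*U*(6 + U))
A(Y, m) = 41/4 (A(Y, m) = 9 + (¼)*5 = 9 + 5/4 = 41/4)
M = 1 (M = 1/1 = 1)
(M + A(-4, z(w(-5, 1))))² = (1 + 41/4)² = (45/4)² = 2025/16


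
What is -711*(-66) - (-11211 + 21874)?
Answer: 36263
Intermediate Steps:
-711*(-66) - (-11211 + 21874) = 46926 - 1*10663 = 46926 - 10663 = 36263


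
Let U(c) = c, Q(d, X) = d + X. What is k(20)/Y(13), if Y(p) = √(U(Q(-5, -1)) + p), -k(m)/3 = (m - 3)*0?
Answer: 0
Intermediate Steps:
Q(d, X) = X + d
k(m) = 0 (k(m) = -3*(m - 3)*0 = -3*(-3 + m)*0 = -3*0 = 0)
Y(p) = √(-6 + p) (Y(p) = √((-1 - 5) + p) = √(-6 + p))
k(20)/Y(13) = 0/√(-6 + 13) = 0/√7 = (√7/7)*0 = 0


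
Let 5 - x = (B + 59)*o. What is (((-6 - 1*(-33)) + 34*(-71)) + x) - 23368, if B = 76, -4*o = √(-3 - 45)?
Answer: -25750 + 135*I*√3 ≈ -25750.0 + 233.83*I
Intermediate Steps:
o = -I*√3 (o = -√(-3 - 45)/4 = -I*√3 ≈ -1.732*I)
x = 5 + 135*I*√3 (x = 5 - (76 + 59)*(-I*√3) = 5 - 135*(-I*√3) = 5 - (-135)*I*√3 = 5 + 135*I*√3 ≈ 5.0 + 233.83*I)
(((-6 - 1*(-33)) + 34*(-71)) + x) - 23368 = (((-6 - 1*(-33)) + 34*(-71)) + (5 + 135*I*√3)) - 23368 = (((-6 + 33) - 2414) + (5 + 135*I*√3)) - 23368 = ((27 - 2414) + (5 + 135*I*√3)) - 23368 = (-2387 + (5 + 135*I*√3)) - 23368 = (-2382 + 135*I*√3) - 23368 = -25750 + 135*I*√3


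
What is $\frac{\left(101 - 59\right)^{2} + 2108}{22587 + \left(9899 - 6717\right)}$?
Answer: $\frac{3872}{25769} \approx 0.15026$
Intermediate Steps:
$\frac{\left(101 - 59\right)^{2} + 2108}{22587 + \left(9899 - 6717\right)} = \frac{42^{2} + 2108}{22587 + 3182} = \frac{1764 + 2108}{25769} = 3872 \cdot \frac{1}{25769} = \frac{3872}{25769}$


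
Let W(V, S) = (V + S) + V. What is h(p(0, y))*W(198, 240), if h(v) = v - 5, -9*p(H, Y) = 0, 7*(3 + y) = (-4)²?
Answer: -3180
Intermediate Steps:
W(V, S) = S + 2*V (W(V, S) = (S + V) + V = S + 2*V)
y = -5/7 (y = -3 + (⅐)*(-4)² = -3 + (⅐)*16 = -3 + 16/7 = -5/7 ≈ -0.71429)
p(H, Y) = 0 (p(H, Y) = -⅑*0 = 0)
h(v) = -5 + v
h(p(0, y))*W(198, 240) = (-5 + 0)*(240 + 2*198) = -5*(240 + 396) = -5*636 = -3180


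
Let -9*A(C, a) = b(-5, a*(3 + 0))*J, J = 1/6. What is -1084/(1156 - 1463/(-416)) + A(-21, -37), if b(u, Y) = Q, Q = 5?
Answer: -26762771/26047386 ≈ -1.0275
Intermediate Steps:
J = ⅙ (J = 1*(⅙) = ⅙ ≈ 0.16667)
b(u, Y) = 5
A(C, a) = -5/54 (A(C, a) = -5/(9*6) = -⅑*⅚ = -5/54)
-1084/(1156 - 1463/(-416)) + A(-21, -37) = -1084/(1156 - 1463/(-416)) - 5/54 = -1084/(1156 - 1463*(-1/416)) - 5/54 = -1084/(1156 + 1463/416) - 5/54 = -1084/482359/416 - 5/54 = -1084*416/482359 - 5/54 = -450944/482359 - 5/54 = -26762771/26047386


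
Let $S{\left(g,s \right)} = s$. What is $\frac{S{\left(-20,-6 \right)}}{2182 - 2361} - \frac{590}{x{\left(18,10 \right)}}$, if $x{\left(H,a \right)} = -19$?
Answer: $\frac{105724}{3401} \approx 31.086$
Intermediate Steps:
$\frac{S{\left(-20,-6 \right)}}{2182 - 2361} - \frac{590}{x{\left(18,10 \right)}} = - \frac{6}{2182 - 2361} - \frac{590}{-19} = - \frac{6}{2182 - 2361} - - \frac{590}{19} = - \frac{6}{-179} + \frac{590}{19} = \left(-6\right) \left(- \frac{1}{179}\right) + \frac{590}{19} = \frac{6}{179} + \frac{590}{19} = \frac{105724}{3401}$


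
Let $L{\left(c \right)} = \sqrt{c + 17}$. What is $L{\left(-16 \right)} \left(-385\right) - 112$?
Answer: $-497$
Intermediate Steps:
$L{\left(c \right)} = \sqrt{17 + c}$
$L{\left(-16 \right)} \left(-385\right) - 112 = \sqrt{17 - 16} \left(-385\right) - 112 = \sqrt{1} \left(-385\right) - 112 = 1 \left(-385\right) - 112 = -385 - 112 = -497$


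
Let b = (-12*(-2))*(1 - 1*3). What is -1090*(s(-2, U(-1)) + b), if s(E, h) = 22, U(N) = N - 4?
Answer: 28340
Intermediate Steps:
U(N) = -4 + N
b = -48 (b = 24*(1 - 3) = 24*(-2) = -48)
-1090*(s(-2, U(-1)) + b) = -1090*(22 - 48) = -1090*(-26) = 28340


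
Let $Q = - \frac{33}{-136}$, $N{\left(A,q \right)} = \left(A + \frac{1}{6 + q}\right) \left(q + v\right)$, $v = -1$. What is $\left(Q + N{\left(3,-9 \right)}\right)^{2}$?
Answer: $\frac{116229961}{166464} \approx 698.23$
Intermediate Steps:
$N{\left(A,q \right)} = \left(-1 + q\right) \left(A + \frac{1}{6 + q}\right)$ ($N{\left(A,q \right)} = \left(A + \frac{1}{6 + q}\right) \left(q - 1\right) = \left(A + \frac{1}{6 + q}\right) \left(-1 + q\right) = \left(-1 + q\right) \left(A + \frac{1}{6 + q}\right)$)
$Q = \frac{33}{136}$ ($Q = - \frac{33 \left(-1\right)}{136} = \left(-1\right) \left(- \frac{33}{136}\right) = \frac{33}{136} \approx 0.24265$)
$\left(Q + N{\left(3,-9 \right)}\right)^{2} = \left(\frac{33}{136} + \frac{-1 - 9 - 18 + 3 \left(-9\right)^{2} + 5 \cdot 3 \left(-9\right)}{6 - 9}\right)^{2} = \left(\frac{33}{136} + \frac{-1 - 9 - 18 + 3 \cdot 81 - 135}{-3}\right)^{2} = \left(\frac{33}{136} - \frac{-1 - 9 - 18 + 243 - 135}{3}\right)^{2} = \left(\frac{33}{136} - \frac{80}{3}\right)^{2} = \left(- \frac{10781}{408}\right)^{2} = \frac{116229961}{166464}$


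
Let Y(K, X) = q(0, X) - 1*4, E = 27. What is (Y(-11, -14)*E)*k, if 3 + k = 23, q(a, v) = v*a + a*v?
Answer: -2160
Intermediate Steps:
q(a, v) = 2*a*v (q(a, v) = a*v + a*v = 2*a*v)
k = 20 (k = -3 + 23 = 20)
Y(K, X) = -4 (Y(K, X) = 2*0*X - 1*4 = 0 - 4 = -4)
(Y(-11, -14)*E)*k = -4*27*20 = -108*20 = -2160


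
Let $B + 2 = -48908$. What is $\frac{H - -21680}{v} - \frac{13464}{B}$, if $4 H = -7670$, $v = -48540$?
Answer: $- \frac{20869421}{158272760} \approx -0.13186$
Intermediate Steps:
$B = -48910$ ($B = -2 - 48908 = -48910$)
$H = - \frac{3835}{2}$ ($H = \frac{1}{4} \left(-7670\right) = - \frac{3835}{2} \approx -1917.5$)
$\frac{H - -21680}{v} - \frac{13464}{B} = \frac{- \frac{3835}{2} - -21680}{-48540} - \frac{13464}{-48910} = \left(- \frac{3835}{2} + 21680\right) \left(- \frac{1}{48540}\right) - - \frac{6732}{24455} = \frac{39525}{2} \left(- \frac{1}{48540}\right) + \frac{6732}{24455} = - \frac{2635}{6472} + \frac{6732}{24455} = - \frac{20869421}{158272760}$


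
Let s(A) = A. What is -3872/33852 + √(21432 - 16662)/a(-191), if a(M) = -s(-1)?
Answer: -968/8463 + 3*√530 ≈ 68.951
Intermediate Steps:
a(M) = 1 (a(M) = -1*(-1) = 1)
-3872/33852 + √(21432 - 16662)/a(-191) = -3872/33852 + √(21432 - 16662)/1 = -3872*1/33852 + √4770*1 = -968/8463 + (3*√530)*1 = -968/8463 + 3*√530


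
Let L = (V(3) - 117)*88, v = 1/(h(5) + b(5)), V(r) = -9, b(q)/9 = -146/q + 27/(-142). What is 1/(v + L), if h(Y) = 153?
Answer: -79173/877870934 ≈ -9.0188e-5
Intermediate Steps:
b(q) = -243/142 - 1314/q (b(q) = 9*(-146/q + 27/(-142)) = 9*(-146/q + 27*(-1/142)) = 9*(-146/q - 27/142) = 9*(-27/142 - 146/q) = -243/142 - 1314/q)
v = -710/79173 (v = 1/(153 + (-243/142 - 1314/5)) = 1/(153 - 187803/710) = 1/(-79173/710) = -710/79173 ≈ -0.0089677)
L = -11088 (L = (-9 - 117)*88 = -126*88 = -11088)
1/(v + L) = 1/(-710/79173 - 11088) = 1/(-877870934/79173) = -79173/877870934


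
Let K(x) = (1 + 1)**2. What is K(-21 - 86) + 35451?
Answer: 35455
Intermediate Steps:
K(x) = 4 (K(x) = 2**2 = 4)
K(-21 - 86) + 35451 = 4 + 35451 = 35455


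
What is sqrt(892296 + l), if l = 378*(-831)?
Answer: 9*sqrt(7138) ≈ 760.38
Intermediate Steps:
l = -314118
sqrt(892296 + l) = sqrt(892296 - 314118) = sqrt(578178) = 9*sqrt(7138)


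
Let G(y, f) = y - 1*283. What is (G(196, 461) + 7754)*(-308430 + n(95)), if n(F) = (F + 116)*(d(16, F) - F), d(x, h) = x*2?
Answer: -2466650241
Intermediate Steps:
G(y, f) = -283 + y (G(y, f) = y - 283 = -283 + y)
d(x, h) = 2*x
n(F) = (32 - F)*(116 + F) (n(F) = (F + 116)*(2*16 - F) = (116 + F)*(32 - F) = (32 - F)*(116 + F))
(G(196, 461) + 7754)*(-308430 + n(95)) = ((-283 + 196) + 7754)*(-308430 + (3712 - 1*95² - 84*95)) = (-87 + 7754)*(-308430 + (3712 - 1*9025 - 7980)) = 7667*(-308430 + (3712 - 9025 - 7980)) = 7667*(-308430 - 13293) = 7667*(-321723) = -2466650241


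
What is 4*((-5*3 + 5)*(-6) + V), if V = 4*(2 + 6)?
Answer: 368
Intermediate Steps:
V = 32 (V = 4*8 = 32)
4*((-5*3 + 5)*(-6) + V) = 4*((-5*3 + 5)*(-6) + 32) = 4*((-15 + 5)*(-6) + 32) = 4*(-10*(-6) + 32) = 4*(60 + 32) = 4*92 = 368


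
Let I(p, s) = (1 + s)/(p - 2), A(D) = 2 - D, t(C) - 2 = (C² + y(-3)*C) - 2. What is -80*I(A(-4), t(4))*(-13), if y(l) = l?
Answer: 1300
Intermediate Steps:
t(C) = C² - 3*C (t(C) = 2 + ((C² - 3*C) - 2) = 2 + (-2 + C² - 3*C) = C² - 3*C)
I(p, s) = (1 + s)/(-2 + p)
-80*I(A(-4), t(4))*(-13) = -80*(1 + 4*(-3 + 4))/(-2 + (2 - 1*(-4)))*(-13) = -80*(1 + 4*1)/(-2 + (2 + 4))*(-13) = -80*(1 + 4)/(-2 + 6)*(-13) = -80*5/4*(-13) = -80*(¼)*5*(-13) = -100*(-13) = -80*(-65/4) = 1300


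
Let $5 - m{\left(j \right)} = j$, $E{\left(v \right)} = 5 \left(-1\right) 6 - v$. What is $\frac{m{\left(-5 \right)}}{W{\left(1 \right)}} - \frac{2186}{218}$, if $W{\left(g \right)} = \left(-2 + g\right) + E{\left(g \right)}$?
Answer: $- \frac{18033}{1744} \approx -10.34$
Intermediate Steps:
$E{\left(v \right)} = -30 - v$ ($E{\left(v \right)} = \left(-5\right) 6 - v = -30 - v$)
$m{\left(j \right)} = 5 - j$
$W{\left(g \right)} = -32$ ($W{\left(g \right)} = \left(-2 + g\right) - \left(30 + g\right) = -32$)
$\frac{m{\left(-5 \right)}}{W{\left(1 \right)}} - \frac{2186}{218} = \frac{5 - -5}{-32} - \frac{2186}{218} = \left(5 + 5\right) \left(- \frac{1}{32}\right) - \frac{1093}{109} = 10 \left(- \frac{1}{32}\right) - \frac{1093}{109} = - \frac{5}{16} - \frac{1093}{109} = - \frac{18033}{1744}$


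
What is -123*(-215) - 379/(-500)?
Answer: 13222879/500 ≈ 26446.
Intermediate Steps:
-123*(-215) - 379/(-500) = 26445 - 379*(-1/500) = 26445 + 379/500 = 13222879/500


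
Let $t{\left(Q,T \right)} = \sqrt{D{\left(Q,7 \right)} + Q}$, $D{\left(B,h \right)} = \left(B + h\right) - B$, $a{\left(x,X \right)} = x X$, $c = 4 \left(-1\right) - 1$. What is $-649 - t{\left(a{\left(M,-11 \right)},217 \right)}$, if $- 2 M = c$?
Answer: $-649 - \frac{i \sqrt{82}}{2} \approx -649.0 - 4.5277 i$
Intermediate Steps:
$c = -5$ ($c = -4 - 1 = -5$)
$M = \frac{5}{2}$ ($M = \left(- \frac{1}{2}\right) \left(-5\right) = \frac{5}{2} \approx 2.5$)
$a{\left(x,X \right)} = X x$
$D{\left(B,h \right)} = h$
$t{\left(Q,T \right)} = \sqrt{7 + Q}$
$-649 - t{\left(a{\left(M,-11 \right)},217 \right)} = -649 - \sqrt{7 - \frac{55}{2}} = -649 - \sqrt{- \frac{41}{2}} = -649 - \frac{i \sqrt{82}}{2}$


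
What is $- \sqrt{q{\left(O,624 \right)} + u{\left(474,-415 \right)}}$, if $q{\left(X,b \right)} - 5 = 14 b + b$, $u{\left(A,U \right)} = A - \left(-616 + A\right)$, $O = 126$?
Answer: $- 3 \sqrt{1109} \approx -99.905$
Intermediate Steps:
$u{\left(A,U \right)} = 616$
$q{\left(X,b \right)} = 5 + 15 b$ ($q{\left(X,b \right)} = 5 + \left(14 b + b\right) = 5 + 15 b$)
$- \sqrt{q{\left(O,624 \right)} + u{\left(474,-415 \right)}} = - \sqrt{\left(5 + 15 \cdot 624\right) + 616} = - \sqrt{\left(5 + 9360\right) + 616} = - \sqrt{9365 + 616} = - \sqrt{9981} = - 3 \sqrt{1109}$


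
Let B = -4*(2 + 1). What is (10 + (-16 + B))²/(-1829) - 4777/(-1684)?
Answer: 8191517/3080036 ≈ 2.6596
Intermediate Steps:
B = -12 (B = -4*3 = -12)
(10 + (-16 + B))²/(-1829) - 4777/(-1684) = (10 + (-16 - 12))²/(-1829) - 4777/(-1684) = (10 - 28)²*(-1/1829) - 4777*(-1/1684) = (-18)²*(-1/1829) + 4777/1684 = 324*(-1/1829) + 4777/1684 = -324/1829 + 4777/1684 = 8191517/3080036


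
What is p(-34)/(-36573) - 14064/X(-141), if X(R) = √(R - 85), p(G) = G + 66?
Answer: -32/36573 + 7032*I*√226/113 ≈ -0.00087496 + 935.52*I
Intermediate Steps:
p(G) = 66 + G
X(R) = √(-85 + R)
p(-34)/(-36573) - 14064/X(-141) = (66 - 34)/(-36573) - 14064/√(-85 - 141) = 32*(-1/36573) - 14064*(-I*√226/226) = -32/36573 - 14064*(-I*√226/226) = -32/36573 - (-7032)*I*√226/113 = -32/36573 + 7032*I*√226/113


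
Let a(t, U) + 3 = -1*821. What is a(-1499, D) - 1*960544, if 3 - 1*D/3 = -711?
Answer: -961368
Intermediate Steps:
D = 2142 (D = 9 - 3*(-711) = 9 + 2133 = 2142)
a(t, U) = -824 (a(t, U) = -3 - 1*821 = -3 - 821 = -824)
a(-1499, D) - 1*960544 = -824 - 1*960544 = -824 - 960544 = -961368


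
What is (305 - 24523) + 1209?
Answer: -23009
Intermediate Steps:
(305 - 24523) + 1209 = -24218 + 1209 = -23009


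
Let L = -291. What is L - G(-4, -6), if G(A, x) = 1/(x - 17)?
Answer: -6692/23 ≈ -290.96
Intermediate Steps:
G(A, x) = 1/(-17 + x)
L - G(-4, -6) = -291 - 1/(-17 - 6) = -291 - 1/(-23) = -291 - 1*(-1/23) = -291 + 1/23 = -6692/23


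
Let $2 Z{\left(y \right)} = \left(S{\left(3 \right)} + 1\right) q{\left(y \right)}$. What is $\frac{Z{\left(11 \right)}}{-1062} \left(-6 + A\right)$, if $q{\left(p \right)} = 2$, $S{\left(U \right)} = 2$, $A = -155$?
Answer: $\frac{161}{354} \approx 0.4548$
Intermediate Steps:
$Z{\left(y \right)} = 3$ ($Z{\left(y \right)} = \frac{\left(2 + 1\right) 2}{2} = \frac{3 \cdot 2}{2} = \frac{1}{2} \cdot 6 = 3$)
$\frac{Z{\left(11 \right)}}{-1062} \left(-6 + A\right) = \frac{3}{-1062} \left(-6 - 155\right) = 3 \left(- \frac{1}{1062}\right) \left(-161\right) = \left(- \frac{1}{354}\right) \left(-161\right) = \frac{161}{354}$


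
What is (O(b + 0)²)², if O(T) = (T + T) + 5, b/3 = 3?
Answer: 279841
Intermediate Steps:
b = 9 (b = 3*3 = 9)
O(T) = 5 + 2*T (O(T) = 2*T + 5 = 5 + 2*T)
(O(b + 0)²)² = ((5 + 2*(9 + 0))²)² = ((5 + 2*9)²)² = ((5 + 18)²)² = (23²)² = 529² = 279841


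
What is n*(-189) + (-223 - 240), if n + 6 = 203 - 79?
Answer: -22765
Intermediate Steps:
n = 118 (n = -6 + (203 - 79) = -6 + 124 = 118)
n*(-189) + (-223 - 240) = 118*(-189) + (-223 - 240) = -22302 - 463 = -22765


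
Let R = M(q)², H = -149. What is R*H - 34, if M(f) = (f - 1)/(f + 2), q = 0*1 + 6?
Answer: -5901/64 ≈ -92.203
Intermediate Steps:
q = 6 (q = 0 + 6 = 6)
M(f) = (-1 + f)/(2 + f)
R = 25/64 (R = ((-1 + 6)/(2 + 6))² = (5/8)² = 25/64 ≈ 0.39063)
R*H - 34 = (25/64)*(-149) - 34 = -3725/64 - 34 = -5901/64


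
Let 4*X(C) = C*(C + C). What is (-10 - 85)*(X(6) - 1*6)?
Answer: -1140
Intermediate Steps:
X(C) = C²/2 (X(C) = (C*(C + C))/4 = (C*(2*C))/4 = (2*C²)/4 = C²/2)
(-10 - 85)*(X(6) - 1*6) = (-10 - 85)*((½)*6² - 1*6) = -95*((½)*36 - 6) = -95*(18 - 6) = -95*12 = -1140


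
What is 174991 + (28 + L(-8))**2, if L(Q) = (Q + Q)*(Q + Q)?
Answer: 255647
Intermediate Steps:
L(Q) = 4*Q**2 (L(Q) = (2*Q)*(2*Q) = 4*Q**2)
174991 + (28 + L(-8))**2 = 174991 + (28 + 4*(-8)**2)**2 = 174991 + (28 + 4*64)**2 = 174991 + (28 + 256)**2 = 174991 + 284**2 = 174991 + 80656 = 255647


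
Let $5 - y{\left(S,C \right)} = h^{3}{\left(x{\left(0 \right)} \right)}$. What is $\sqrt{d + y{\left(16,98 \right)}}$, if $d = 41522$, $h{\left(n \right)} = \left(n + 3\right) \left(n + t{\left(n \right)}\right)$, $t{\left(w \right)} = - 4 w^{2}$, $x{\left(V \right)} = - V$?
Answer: $\sqrt{41527} \approx 203.78$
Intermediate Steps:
$h{\left(n \right)} = \left(3 + n\right) \left(n - 4 n^{2}\right)$ ($h{\left(n \right)} = \left(n + 3\right) \left(n - 4 n^{2}\right) = \left(3 + n\right) \left(n - 4 n^{2}\right)$)
$y{\left(S,C \right)} = 5$ ($y{\left(S,C \right)} = 5 - \left(\left(-1\right) 0 \left(3 - 11 \left(\left(-1\right) 0\right) - 4 \left(\left(-1\right) 0\right)^{2}\right)\right)^{3} = 5 - \left(0 \left(3 - 0 - 4 \cdot 0^{2}\right)\right)^{3} = 5 - \left(0 \left(3 + 0 - 0\right)\right)^{3} = 5 - \left(0 \left(3 + 0 + 0\right)\right)^{3} = 5 - \left(0 \cdot 3\right)^{3} = 5 - 0^{3} = 5 - 0 = 5 + 0 = 5$)
$\sqrt{d + y{\left(16,98 \right)}} = \sqrt{41522 + 5} = \sqrt{41527}$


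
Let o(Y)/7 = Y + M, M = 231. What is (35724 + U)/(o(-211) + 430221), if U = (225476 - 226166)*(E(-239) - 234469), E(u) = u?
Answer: 161984244/430361 ≈ 376.39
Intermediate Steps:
o(Y) = 1617 + 7*Y (o(Y) = 7*(Y + 231) = 7*(231 + Y) = 1617 + 7*Y)
U = 161948520 (U = (225476 - 226166)*(-239 - 234469) = -690*(-234708) = 161948520)
(35724 + U)/(o(-211) + 430221) = (35724 + 161948520)/((1617 + 7*(-211)) + 430221) = 161984244/((1617 - 1477) + 430221) = 161984244/(140 + 430221) = 161984244/430361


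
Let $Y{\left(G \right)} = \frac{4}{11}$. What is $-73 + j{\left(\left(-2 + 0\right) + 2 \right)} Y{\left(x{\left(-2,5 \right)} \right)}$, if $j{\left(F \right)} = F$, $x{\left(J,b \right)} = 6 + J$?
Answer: $-73$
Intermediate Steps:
$Y{\left(G \right)} = \frac{4}{11}$ ($Y{\left(G \right)} = 4 \cdot \frac{1}{11} = \frac{4}{11}$)
$-73 + j{\left(\left(-2 + 0\right) + 2 \right)} Y{\left(x{\left(-2,5 \right)} \right)} = -73 + \left(\left(-2 + 0\right) + 2\right) \frac{4}{11} = -73 + \left(-2 + 2\right) \frac{4}{11} = -73 + 0 \cdot \frac{4}{11} = -73 + 0 = -73$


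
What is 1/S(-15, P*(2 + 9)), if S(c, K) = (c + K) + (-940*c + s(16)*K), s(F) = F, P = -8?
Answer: 1/12589 ≈ 7.9434e-5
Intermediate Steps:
S(c, K) = -939*c + 17*K (S(c, K) = (c + K) + (-940*c + 16*K) = (K + c) + (-940*c + 16*K) = -939*c + 17*K)
1/S(-15, P*(2 + 9)) = 1/(-939*(-15) + 17*(-8*(2 + 9))) = 1/(14085 + 17*(-8*11)) = 1/(14085 + 17*(-88)) = 1/(14085 - 1496) = 1/12589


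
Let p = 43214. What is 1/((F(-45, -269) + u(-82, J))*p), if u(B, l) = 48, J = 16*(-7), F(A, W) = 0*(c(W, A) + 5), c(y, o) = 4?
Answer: 1/2074272 ≈ 4.8210e-7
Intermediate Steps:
F(A, W) = 0 (F(A, W) = 0*(4 + 5) = 0*9 = 0)
J = -112
1/((F(-45, -269) + u(-82, J))*p) = 1/((0 + 48)*43214) = (1/43214)/48 = (1/48)*(1/43214) = 1/2074272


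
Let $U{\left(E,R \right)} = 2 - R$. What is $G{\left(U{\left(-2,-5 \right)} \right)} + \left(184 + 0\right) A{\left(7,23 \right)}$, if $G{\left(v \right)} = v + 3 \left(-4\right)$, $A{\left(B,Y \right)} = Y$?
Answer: $4227$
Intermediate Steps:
$G{\left(v \right)} = -12 + v$ ($G{\left(v \right)} = v - 12 = -12 + v$)
$G{\left(U{\left(-2,-5 \right)} \right)} + \left(184 + 0\right) A{\left(7,23 \right)} = \left(-12 + \left(2 - -5\right)\right) + \left(184 + 0\right) 23 = \left(-12 + \left(2 + 5\right)\right) + 184 \cdot 23 = \left(-12 + 7\right) + 4232 = -5 + 4232 = 4227$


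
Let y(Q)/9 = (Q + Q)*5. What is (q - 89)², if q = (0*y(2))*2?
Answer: 7921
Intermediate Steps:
y(Q) = 90*Q (y(Q) = 9*((Q + Q)*5) = 9*((2*Q)*5) = 9*(10*Q) = 90*Q)
q = 0 (q = (0*(90*2))*2 = (0*180)*2 = 0*2 = 0)
(q - 89)² = (0 - 89)² = (-89)² = 7921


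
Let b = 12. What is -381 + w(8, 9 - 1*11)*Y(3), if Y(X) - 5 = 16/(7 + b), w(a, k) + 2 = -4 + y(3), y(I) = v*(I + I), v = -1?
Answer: -8571/19 ≈ -451.11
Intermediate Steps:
y(I) = -2*I (y(I) = -(I + I) = -2*I)
w(a, k) = -12 (w(a, k) = -2 + (-4 - 2*3) = -2 + (-4 - 6) = -2 - 10 = -12)
Y(X) = 111/19 (Y(X) = 5 + 16/(7 + 12) = 5 + 16/19 = 111/19)
-381 + w(8, 9 - 1*11)*Y(3) = -381 - 12*111/19 = -381 - 1332/19 = -8571/19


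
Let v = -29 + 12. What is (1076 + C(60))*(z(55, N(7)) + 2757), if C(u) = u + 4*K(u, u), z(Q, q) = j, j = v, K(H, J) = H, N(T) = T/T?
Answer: 3770240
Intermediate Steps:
N(T) = 1
v = -17
j = -17
z(Q, q) = -17
C(u) = 5*u (C(u) = u + 4*u = 5*u)
(1076 + C(60))*(z(55, N(7)) + 2757) = (1076 + 5*60)*(-17 + 2757) = (1076 + 300)*2740 = 1376*2740 = 3770240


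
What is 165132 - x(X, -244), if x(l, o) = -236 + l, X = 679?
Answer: 164689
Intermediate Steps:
165132 - x(X, -244) = 165132 - (-236 + 679) = 165132 - 1*443 = 165132 - 443 = 164689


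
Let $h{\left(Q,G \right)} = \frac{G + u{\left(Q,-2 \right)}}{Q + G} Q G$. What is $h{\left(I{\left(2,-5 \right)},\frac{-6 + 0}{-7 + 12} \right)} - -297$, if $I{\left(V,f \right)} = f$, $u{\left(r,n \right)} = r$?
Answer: $303$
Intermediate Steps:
$h{\left(Q,G \right)} = G Q$ ($h{\left(Q,G \right)} = \frac{G + Q}{Q + G} Q G = \frac{G + Q}{G + Q} G Q = 1 G Q = G Q$)
$h{\left(I{\left(2,-5 \right)},\frac{-6 + 0}{-7 + 12} \right)} - -297 = \frac{-6 + 0}{-7 + 12} \left(-5\right) - -297 = - \frac{6}{5} \left(-5\right) + 297 = \left(-6\right) \frac{1}{5} \left(-5\right) + 297 = \left(- \frac{6}{5}\right) \left(-5\right) + 297 = 6 + 297 = 303$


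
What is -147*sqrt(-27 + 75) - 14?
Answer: -14 - 588*sqrt(3) ≈ -1032.4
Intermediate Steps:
-147*sqrt(-27 + 75) - 14 = -588*sqrt(3) - 14 = -14 - 588*sqrt(3)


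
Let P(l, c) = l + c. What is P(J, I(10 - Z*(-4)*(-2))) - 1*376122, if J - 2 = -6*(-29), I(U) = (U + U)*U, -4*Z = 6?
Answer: -374978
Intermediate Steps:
Z = -3/2 (Z = -¼*6 = -3/2 ≈ -1.5000)
I(U) = 2*U² (I(U) = (2*U)*U = 2*U²)
J = 176 (J = 2 - 6*(-29) = 2 + 174 = 176)
P(l, c) = c + l
P(J, I(10 - Z*(-4)*(-2))) - 1*376122 = (2*(10 - (-3/2*(-4))*(-2))² + 176) - 1*376122 = (2*(10 - 6*(-2))² + 176) - 376122 = (2*(10 - 1*(-12))² + 176) - 376122 = (2*(10 + 12)² + 176) - 376122 = (2*22² + 176) - 376122 = (2*484 + 176) - 376122 = (968 + 176) - 376122 = 1144 - 376122 = -374978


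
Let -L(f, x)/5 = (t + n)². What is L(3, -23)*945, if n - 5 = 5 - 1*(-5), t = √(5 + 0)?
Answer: -1086750 - 141750*√5 ≈ -1.4037e+6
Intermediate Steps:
t = √5 ≈ 2.2361
n = 15 (n = 5 + (5 - 1*(-5)) = 5 + (5 + 5) = 5 + 10 = 15)
L(f, x) = -5*(15 + √5)² (L(f, x) = -5*(√5 + 15)² = -5*(15 + √5)²)
L(3, -23)*945 = (-1150 - 150*√5)*945 = -1086750 - 141750*√5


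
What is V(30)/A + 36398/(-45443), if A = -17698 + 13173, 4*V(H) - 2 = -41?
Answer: -657031523/822518300 ≈ -0.79880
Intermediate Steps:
V(H) = -39/4 (V(H) = ½ + (¼)*(-41) = ½ - 41/4 = -39/4)
A = -4525
V(30)/A + 36398/(-45443) = -39/4/(-4525) + 36398/(-45443) = -39/4*(-1/4525) + 36398*(-1/45443) = 39/18100 - 36398/45443 = -657031523/822518300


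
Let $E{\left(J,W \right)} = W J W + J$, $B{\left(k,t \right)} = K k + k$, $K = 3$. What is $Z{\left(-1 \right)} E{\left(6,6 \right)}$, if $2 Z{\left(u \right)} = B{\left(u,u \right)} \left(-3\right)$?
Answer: $1332$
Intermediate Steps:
$B{\left(k,t \right)} = 4 k$ ($B{\left(k,t \right)} = 3 k + k = 4 k$)
$E{\left(J,W \right)} = J + J W^{2}$ ($E{\left(J,W \right)} = J W W + J = J W^{2} + J = J + J W^{2}$)
$Z{\left(u \right)} = - 6 u$ ($Z{\left(u \right)} = \frac{4 u \left(-3\right)}{2} = \frac{\left(-12\right) u}{2} = - 6 u$)
$Z{\left(-1 \right)} E{\left(6,6 \right)} = \left(-6\right) \left(-1\right) 6 \left(1 + 6^{2}\right) = 6 \cdot 6 \left(1 + 36\right) = 6 \cdot 6 \cdot 37 = 6 \cdot 222 = 1332$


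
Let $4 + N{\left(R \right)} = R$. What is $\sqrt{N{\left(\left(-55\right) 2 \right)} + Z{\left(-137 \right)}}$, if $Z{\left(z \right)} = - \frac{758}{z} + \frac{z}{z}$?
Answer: $\frac{i \sqrt{2017051}}{137} \approx 10.367 i$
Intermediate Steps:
$N{\left(R \right)} = -4 + R$
$Z{\left(z \right)} = 1 - \frac{758}{z}$ ($Z{\left(z \right)} = - \frac{758}{z} + 1 = 1 - \frac{758}{z}$)
$\sqrt{N{\left(\left(-55\right) 2 \right)} + Z{\left(-137 \right)}} = \sqrt{\left(-4 - 110\right) + \frac{-758 - 137}{-137}} = \sqrt{\left(-4 - 110\right) - - \frac{895}{137}} = \sqrt{-114 + \frac{895}{137}} = \sqrt{- \frac{14723}{137}} = \frac{i \sqrt{2017051}}{137}$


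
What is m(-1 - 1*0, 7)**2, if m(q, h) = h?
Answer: 49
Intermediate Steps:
m(-1 - 1*0, 7)**2 = 7**2 = 49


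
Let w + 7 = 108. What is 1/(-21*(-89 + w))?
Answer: -1/252 ≈ -0.0039683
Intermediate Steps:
w = 101 (w = -7 + 108 = 101)
1/(-21*(-89 + w)) = 1/(-21*(-89 + 101)) = 1/(-21*12) = 1/(-252) = -1/252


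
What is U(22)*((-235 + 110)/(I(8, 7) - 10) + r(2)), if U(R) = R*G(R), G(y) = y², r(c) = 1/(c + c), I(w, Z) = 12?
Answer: -662838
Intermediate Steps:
r(c) = 1/(2*c)
U(R) = R³ (U(R) = R*R² = R³)
U(22)*((-235 + 110)/(I(8, 7) - 10) + r(2)) = 22³*((-235 + 110)/(12 - 10) + (½)/2) = 10648*(-125/2 + (½)*(½)) = 10648*(-125*½ + ¼) = 10648*(-125/2 + ¼) = 10648*(-249/4) = -662838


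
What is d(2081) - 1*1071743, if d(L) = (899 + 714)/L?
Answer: -2230295570/2081 ≈ -1.0717e+6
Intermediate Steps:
d(L) = 1613/L
d(2081) - 1*1071743 = 1613/2081 - 1*1071743 = 1613*(1/2081) - 1071743 = 1613/2081 - 1071743 = -2230295570/2081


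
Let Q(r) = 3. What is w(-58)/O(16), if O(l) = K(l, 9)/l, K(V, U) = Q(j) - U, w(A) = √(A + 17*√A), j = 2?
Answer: -8*√(-58 + 17*I*√58)/3 ≈ -17.268 - 26.658*I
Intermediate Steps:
K(V, U) = 3 - U
O(l) = -6/l (O(l) = (3 - 1*9)/l = (3 - 9)/l = -6/l)
w(-58)/O(16) = √(-58 + 17*√(-58))/((-6/16)) = √(-58 + 17*(I*√58))/((-6*1/16)) = √(-58 + 17*I*√58)/(-3/8) = √(-58 + 17*I*√58)*(-8/3) = -8*√(-58 + 17*I*√58)/3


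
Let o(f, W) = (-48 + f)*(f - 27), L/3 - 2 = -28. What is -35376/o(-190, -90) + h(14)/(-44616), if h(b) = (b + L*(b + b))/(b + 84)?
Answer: -788596013/1152118968 ≈ -0.68447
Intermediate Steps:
L = -78 (L = 6 + 3*(-28) = 6 - 84 = -78)
o(f, W) = (-48 + f)*(-27 + f)
h(b) = -155*b/(84 + b) (h(b) = (b - 78*(b + b))/(b + 84) = (b - 156*b)/(84 + b) = (-155*b)/(84 + b) = -155*b/(84 + b))
-35376/o(-190, -90) + h(14)/(-44616) = -35376/(1296 + (-190)² - 75*(-190)) - 155*14/(84 + 14)/(-44616) = -35376/(1296 + 36100 + 14250) - 155*14/98*(-1/44616) = -35376/51646 - 155*14*1/98*(-1/44616) = -35376*1/51646 - 155/7*(-1/44616) = -17688/25823 + 155/312312 = -788596013/1152118968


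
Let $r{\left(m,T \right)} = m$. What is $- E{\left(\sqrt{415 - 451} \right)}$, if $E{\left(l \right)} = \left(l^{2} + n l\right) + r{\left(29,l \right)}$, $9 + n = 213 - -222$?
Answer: $7 - 2556 i \approx 7.0 - 2556.0 i$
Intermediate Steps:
$n = 426$ ($n = -9 + \left(213 - -222\right) = -9 + \left(213 + 222\right) = -9 + 435 = 426$)
$E{\left(l \right)} = 29 + l^{2} + 426 l$ ($E{\left(l \right)} = \left(l^{2} + 426 l\right) + 29 = 29 + l^{2} + 426 l$)
$- E{\left(\sqrt{415 - 451} \right)} = - (29 + \left(\sqrt{415 - 451}\right)^{2} + 426 \sqrt{415 - 451}) = - (29 + \left(\sqrt{-36}\right)^{2} + 426 \sqrt{-36}) = - (29 + \left(6 i\right)^{2} + 426 \cdot 6 i) = - (29 - 36 + 2556 i) = - (-7 + 2556 i) = 7 - 2556 i$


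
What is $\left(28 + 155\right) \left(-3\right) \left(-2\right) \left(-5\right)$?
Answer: $-5490$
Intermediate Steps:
$\left(28 + 155\right) \left(-3\right) \left(-2\right) \left(-5\right) = 183 \cdot 6 \left(-5\right) = 183 \left(-30\right) = -5490$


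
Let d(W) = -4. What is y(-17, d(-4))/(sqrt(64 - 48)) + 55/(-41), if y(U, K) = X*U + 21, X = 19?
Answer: -6301/82 ≈ -76.841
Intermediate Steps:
y(U, K) = 21 + 19*U (y(U, K) = 19*U + 21 = 21 + 19*U)
y(-17, d(-4))/(sqrt(64 - 48)) + 55/(-41) = (21 + 19*(-17))/(sqrt(64 - 48)) + 55/(-41) = (21 - 323)/(sqrt(16)) + 55*(-1/41) = -302/4 - 55/41 = -302*1/4 - 55/41 = -151/2 - 55/41 = -6301/82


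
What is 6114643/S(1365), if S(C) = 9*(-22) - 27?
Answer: -6114643/225 ≈ -27176.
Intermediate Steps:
S(C) = -225 (S(C) = -198 - 27 = -225)
6114643/S(1365) = 6114643/(-225) = 6114643*(-1/225) = -6114643/225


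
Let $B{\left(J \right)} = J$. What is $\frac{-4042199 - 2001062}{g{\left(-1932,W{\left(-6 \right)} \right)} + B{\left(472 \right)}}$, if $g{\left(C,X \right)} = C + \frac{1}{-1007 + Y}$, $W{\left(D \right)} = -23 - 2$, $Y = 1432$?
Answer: $\frac{2568385925}{620499} \approx 4139.2$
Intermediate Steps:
$W{\left(D \right)} = -25$ ($W{\left(D \right)} = -23 - 2 = -25$)
$g{\left(C,X \right)} = \frac{1}{425} + C$ ($g{\left(C,X \right)} = C + \frac{1}{-1007 + 1432} = C + \frac{1}{425} = \frac{1}{425} + C$)
$\frac{-4042199 - 2001062}{g{\left(-1932,W{\left(-6 \right)} \right)} + B{\left(472 \right)}} = \frac{-4042199 - 2001062}{\left(\frac{1}{425} - 1932\right) + 472} = - \frac{6043261}{- \frac{821099}{425} + 472} = - \frac{6043261}{- \frac{620499}{425}} = \left(-6043261\right) \left(- \frac{425}{620499}\right) = \frac{2568385925}{620499}$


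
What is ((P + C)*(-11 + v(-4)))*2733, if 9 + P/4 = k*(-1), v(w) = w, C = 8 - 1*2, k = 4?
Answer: 1885770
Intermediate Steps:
C = 6 (C = 8 - 2 = 6)
P = -52 (P = -36 + 4*(4*(-1)) = -36 + 4*(-4) = -36 - 16 = -52)
((P + C)*(-11 + v(-4)))*2733 = ((-52 + 6)*(-11 - 4))*2733 = -46*(-15)*2733 = 690*2733 = 1885770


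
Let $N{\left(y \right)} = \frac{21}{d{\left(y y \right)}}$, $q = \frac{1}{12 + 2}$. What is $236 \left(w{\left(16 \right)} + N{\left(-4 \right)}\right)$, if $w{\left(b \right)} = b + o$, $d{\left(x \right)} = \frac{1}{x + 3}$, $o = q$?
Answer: $\frac{685698}{7} \approx 97957.0$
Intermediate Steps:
$q = \frac{1}{14} \approx 0.071429$
$o = \frac{1}{14} \approx 0.071429$
$d{\left(x \right)} = \frac{1}{3 + x}$
$w{\left(b \right)} = \frac{1}{14} + b$ ($w{\left(b \right)} = b + \frac{1}{14} = \frac{1}{14} + b$)
$N{\left(y \right)} = 63 + 21 y^{2}$ ($N{\left(y \right)} = \frac{21}{\frac{1}{3 + y y}} = \frac{21}{\frac{1}{3 + y^{2}}} = 21 \left(3 + y^{2}\right) = 63 + 21 y^{2}$)
$236 \left(w{\left(16 \right)} + N{\left(-4 \right)}\right) = 236 \left(\left(\frac{1}{14} + 16\right) + \left(63 + 21 \left(-4\right)^{2}\right)\right) = 236 \left(\frac{225}{14} + \left(63 + 21 \cdot 16\right)\right) = 236 \left(\frac{225}{14} + \left(63 + 336\right)\right) = 236 \left(\frac{225}{14} + 399\right) = 236 \cdot \frac{5811}{14} = \frac{685698}{7}$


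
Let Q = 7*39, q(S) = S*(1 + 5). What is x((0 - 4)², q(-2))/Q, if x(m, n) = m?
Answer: 16/273 ≈ 0.058608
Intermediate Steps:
q(S) = 6*S (q(S) = S*6 = 6*S)
Q = 273
x((0 - 4)², q(-2))/Q = (0 - 4)²/273 = (-4)²*(1/273) = 16*(1/273) = 16/273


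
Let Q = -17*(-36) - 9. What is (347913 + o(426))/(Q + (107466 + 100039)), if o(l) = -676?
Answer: 347237/208108 ≈ 1.6685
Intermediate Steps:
Q = 603 (Q = 612 - 9 = 603)
(347913 + o(426))/(Q + (107466 + 100039)) = (347913 - 676)/(603 + (107466 + 100039)) = 347237/(603 + 207505) = 347237/208108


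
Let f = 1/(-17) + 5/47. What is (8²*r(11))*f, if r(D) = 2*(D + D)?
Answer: 107008/799 ≈ 133.93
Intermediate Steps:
r(D) = 4*D (r(D) = 2*(2*D) = 4*D)
f = 38/799 (f = 1*(-1/17) + 5*(1/47) = -1/17 + 5/47 = 38/799 ≈ 0.047559)
(8²*r(11))*f = (8²*(4*11))*(38/799) = (64*44)*(38/799) = 2816*(38/799) = 107008/799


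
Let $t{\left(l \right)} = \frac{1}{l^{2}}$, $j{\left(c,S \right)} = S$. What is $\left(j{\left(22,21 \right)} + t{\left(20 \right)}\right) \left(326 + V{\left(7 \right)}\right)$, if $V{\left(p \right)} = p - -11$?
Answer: $\frac{361243}{50} \approx 7224.9$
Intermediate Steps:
$V{\left(p \right)} = 11 + p$ ($V{\left(p \right)} = p + 11 = 11 + p$)
$t{\left(l \right)} = \frac{1}{l^{2}}$
$\left(j{\left(22,21 \right)} + t{\left(20 \right)}\right) \left(326 + V{\left(7 \right)}\right) = \left(21 + \frac{1}{400}\right) \left(326 + \left(11 + 7\right)\right) = \left(21 + \frac{1}{400}\right) \left(326 + 18\right) = \frac{8401}{400} \cdot 344 = \frac{361243}{50}$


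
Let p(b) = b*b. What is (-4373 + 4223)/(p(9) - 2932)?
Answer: 150/2851 ≈ 0.052613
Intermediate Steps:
p(b) = b²
(-4373 + 4223)/(p(9) - 2932) = (-4373 + 4223)/(9² - 2932) = -150/(81 - 2932) = -150/(-2851) = -150*(-1/2851) = 150/2851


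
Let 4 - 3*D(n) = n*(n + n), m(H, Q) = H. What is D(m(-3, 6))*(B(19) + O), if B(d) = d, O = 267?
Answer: -4004/3 ≈ -1334.7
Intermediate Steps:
D(n) = 4/3 - 2*n²/3 (D(n) = 4/3 - n*(n + n)/3 = 4/3 - n*2*n/3 = 4/3 - 2*n²/3)
D(m(-3, 6))*(B(19) + O) = (4/3 - ⅔*(-3)²)*(19 + 267) = (4/3 - ⅔*9)*286 = (4/3 - 6)*286 = -14/3*286 = -4004/3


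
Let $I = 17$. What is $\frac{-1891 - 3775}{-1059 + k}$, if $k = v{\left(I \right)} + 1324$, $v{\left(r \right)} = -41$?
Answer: $- \frac{2833}{112} \approx -25.295$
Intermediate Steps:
$k = 1283$ ($k = -41 + 1324 = 1283$)
$\frac{-1891 - 3775}{-1059 + k} = \frac{-1891 - 3775}{-1059 + 1283} = - \frac{5666}{224} = \left(-5666\right) \frac{1}{224} = - \frac{2833}{112}$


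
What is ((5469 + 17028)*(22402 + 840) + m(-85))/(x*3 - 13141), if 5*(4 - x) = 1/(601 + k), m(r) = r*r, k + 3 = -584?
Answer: -36601774930/919033 ≈ -39826.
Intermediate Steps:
k = -587 (k = -3 - 584 = -587)
m(r) = r**2
x = 279/70 (x = 4 - 1/(5*(601 - 587)) = 4 - 1/5/14 = 4 - 1/5*1/14 = 4 - 1/70 = 279/70 ≈ 3.9857)
((5469 + 17028)*(22402 + 840) + m(-85))/(x*3 - 13141) = ((5469 + 17028)*(22402 + 840) + (-85)**2)/((279/70)*3 - 13141) = (22497*23242 + 7225)/(837/70 - 13141) = (522875274 + 7225)/(-919033/70) = 522882499*(-70/919033) = -36601774930/919033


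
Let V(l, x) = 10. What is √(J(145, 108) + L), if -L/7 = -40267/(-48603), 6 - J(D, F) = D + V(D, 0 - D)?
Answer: 2*I*√91418792187/48603 ≈ 12.442*I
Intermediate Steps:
J(D, F) = -4 - D (J(D, F) = 6 - (D + 10) = 6 - (10 + D) = 6 + (-10 - D) = -4 - D)
L = -281869/48603 (L = -(-281869)/(-48603) = -(-281869)*(-1)/48603 = -7*40267/48603 = -281869/48603 ≈ -5.7994)
√(J(145, 108) + L) = √((-4 - 1*145) - 281869/48603) = √((-4 - 145) - 281869/48603) = √(-149 - 281869/48603) = √(-7523716/48603) = 2*I*√91418792187/48603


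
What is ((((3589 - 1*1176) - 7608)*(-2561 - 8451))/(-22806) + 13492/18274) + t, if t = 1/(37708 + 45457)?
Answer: -21728919315771869/8664895732815 ≈ -2507.7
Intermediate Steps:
t = 1/83165 ≈ 1.2024e-5
((((3589 - 1*1176) - 7608)*(-2561 - 8451))/(-22806) + 13492/18274) + t = ((((3589 - 1*1176) - 7608)*(-2561 - 8451))/(-22806) + 13492/18274) + 1/83165 = ((((3589 - 1176) - 7608)*(-11012))*(-1/22806) + 13492*(1/18274)) + 1/83165 = (((2413 - 7608)*(-11012))*(-1/22806) + 6746/9137) + 1/83165 = (-5195*(-11012)*(-1/22806) + 6746/9137) + 1/83165 = (57207340*(-1/22806) + 6746/9137) + 1/83165 = (-28603670/11403 + 6746/9137) + 1/83165 = -261274808152/104189211 + 1/83165 = -21728919315771869/8664895732815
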